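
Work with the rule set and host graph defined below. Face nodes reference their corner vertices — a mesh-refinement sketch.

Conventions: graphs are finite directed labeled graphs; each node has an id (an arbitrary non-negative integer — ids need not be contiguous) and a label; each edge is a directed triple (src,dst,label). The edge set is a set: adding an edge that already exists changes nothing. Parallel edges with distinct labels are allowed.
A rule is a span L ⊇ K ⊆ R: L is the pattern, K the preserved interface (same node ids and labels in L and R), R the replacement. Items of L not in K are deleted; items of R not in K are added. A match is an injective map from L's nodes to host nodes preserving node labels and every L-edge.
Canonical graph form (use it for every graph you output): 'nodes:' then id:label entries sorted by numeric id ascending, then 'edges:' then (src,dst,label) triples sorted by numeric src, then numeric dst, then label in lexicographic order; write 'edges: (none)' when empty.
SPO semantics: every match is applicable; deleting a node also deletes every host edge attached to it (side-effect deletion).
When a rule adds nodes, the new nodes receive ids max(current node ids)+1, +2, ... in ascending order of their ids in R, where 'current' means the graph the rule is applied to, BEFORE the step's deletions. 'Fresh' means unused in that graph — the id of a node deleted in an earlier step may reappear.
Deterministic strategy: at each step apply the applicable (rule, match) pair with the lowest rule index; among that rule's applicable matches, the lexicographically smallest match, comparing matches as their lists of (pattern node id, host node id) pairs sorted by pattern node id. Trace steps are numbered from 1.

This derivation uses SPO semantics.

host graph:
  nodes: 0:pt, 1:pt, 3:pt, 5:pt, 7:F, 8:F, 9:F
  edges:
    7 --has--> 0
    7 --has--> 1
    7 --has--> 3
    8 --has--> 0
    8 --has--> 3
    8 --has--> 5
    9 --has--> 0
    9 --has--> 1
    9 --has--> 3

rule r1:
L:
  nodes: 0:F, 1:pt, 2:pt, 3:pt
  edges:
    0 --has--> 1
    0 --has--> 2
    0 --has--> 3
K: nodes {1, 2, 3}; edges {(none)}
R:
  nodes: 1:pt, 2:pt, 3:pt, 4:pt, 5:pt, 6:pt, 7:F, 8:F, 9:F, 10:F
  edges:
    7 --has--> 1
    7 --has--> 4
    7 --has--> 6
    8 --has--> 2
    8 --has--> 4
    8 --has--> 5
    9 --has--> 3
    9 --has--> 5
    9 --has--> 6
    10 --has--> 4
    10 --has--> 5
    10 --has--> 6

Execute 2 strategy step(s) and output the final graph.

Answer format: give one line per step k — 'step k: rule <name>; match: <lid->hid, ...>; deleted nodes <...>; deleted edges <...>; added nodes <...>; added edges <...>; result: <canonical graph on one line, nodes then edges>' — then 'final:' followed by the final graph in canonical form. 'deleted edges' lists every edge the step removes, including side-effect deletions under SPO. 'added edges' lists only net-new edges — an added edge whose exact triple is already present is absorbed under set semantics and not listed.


step 1: rule r1; match: 0->7, 1->0, 2->1, 3->3; deleted nodes 7; deleted edges (7,0,has); (7,1,has); (7,3,has); added nodes 10, 11, 12, 13, 14, 15, 16; added edges (13,0,has); (13,10,has); (13,12,has); (14,1,has); (14,10,has); (14,11,has); (15,3,has); (15,11,has); (15,12,has); (16,10,has); (16,11,has); (16,12,has); result: nodes: 0:pt, 1:pt, 3:pt, 5:pt, 8:F, 9:F, 10:pt, 11:pt, 12:pt, 13:F, 14:F, 15:F, 16:F edges: (8,0,has); (8,3,has); (8,5,has); (9,0,has); (9,1,has); (9,3,has); (13,0,has); (13,10,has); (13,12,has); (14,1,has); (14,10,has); (14,11,has); (15,3,has); (15,11,has); (15,12,has); (16,10,has); (16,11,has); (16,12,has)
step 2: rule r1; match: 0->8, 1->0, 2->3, 3->5; deleted nodes 8; deleted edges (8,0,has); (8,3,has); (8,5,has); added nodes 17, 18, 19, 20, 21, 22, 23; added edges (20,0,has); (20,17,has); (20,19,has); (21,3,has); (21,17,has); (21,18,has); (22,5,has); (22,18,has); (22,19,has); (23,17,has); (23,18,has); (23,19,has); result: nodes: 0:pt, 1:pt, 3:pt, 5:pt, 9:F, 10:pt, 11:pt, 12:pt, 13:F, 14:F, 15:F, 16:F, 17:pt, 18:pt, 19:pt, 20:F, 21:F, 22:F, 23:F edges: (9,0,has); (9,1,has); (9,3,has); (13,0,has); (13,10,has); (13,12,has); (14,1,has); (14,10,has); (14,11,has); (15,3,has); (15,11,has); (15,12,has); (16,10,has); (16,11,has); (16,12,has); (20,0,has); (20,17,has); (20,19,has); (21,3,has); (21,17,has); (21,18,has); (22,5,has); (22,18,has); (22,19,has); (23,17,has); (23,18,has); (23,19,has)
final:
nodes: 0:pt, 1:pt, 3:pt, 5:pt, 9:F, 10:pt, 11:pt, 12:pt, 13:F, 14:F, 15:F, 16:F, 17:pt, 18:pt, 19:pt, 20:F, 21:F, 22:F, 23:F
edges: (9,0,has); (9,1,has); (9,3,has); (13,0,has); (13,10,has); (13,12,has); (14,1,has); (14,10,has); (14,11,has); (15,3,has); (15,11,has); (15,12,has); (16,10,has); (16,11,has); (16,12,has); (20,0,has); (20,17,has); (20,19,has); (21,3,has); (21,17,has); (21,18,has); (22,5,has); (22,18,has); (22,19,has); (23,17,has); (23,18,has); (23,19,has)


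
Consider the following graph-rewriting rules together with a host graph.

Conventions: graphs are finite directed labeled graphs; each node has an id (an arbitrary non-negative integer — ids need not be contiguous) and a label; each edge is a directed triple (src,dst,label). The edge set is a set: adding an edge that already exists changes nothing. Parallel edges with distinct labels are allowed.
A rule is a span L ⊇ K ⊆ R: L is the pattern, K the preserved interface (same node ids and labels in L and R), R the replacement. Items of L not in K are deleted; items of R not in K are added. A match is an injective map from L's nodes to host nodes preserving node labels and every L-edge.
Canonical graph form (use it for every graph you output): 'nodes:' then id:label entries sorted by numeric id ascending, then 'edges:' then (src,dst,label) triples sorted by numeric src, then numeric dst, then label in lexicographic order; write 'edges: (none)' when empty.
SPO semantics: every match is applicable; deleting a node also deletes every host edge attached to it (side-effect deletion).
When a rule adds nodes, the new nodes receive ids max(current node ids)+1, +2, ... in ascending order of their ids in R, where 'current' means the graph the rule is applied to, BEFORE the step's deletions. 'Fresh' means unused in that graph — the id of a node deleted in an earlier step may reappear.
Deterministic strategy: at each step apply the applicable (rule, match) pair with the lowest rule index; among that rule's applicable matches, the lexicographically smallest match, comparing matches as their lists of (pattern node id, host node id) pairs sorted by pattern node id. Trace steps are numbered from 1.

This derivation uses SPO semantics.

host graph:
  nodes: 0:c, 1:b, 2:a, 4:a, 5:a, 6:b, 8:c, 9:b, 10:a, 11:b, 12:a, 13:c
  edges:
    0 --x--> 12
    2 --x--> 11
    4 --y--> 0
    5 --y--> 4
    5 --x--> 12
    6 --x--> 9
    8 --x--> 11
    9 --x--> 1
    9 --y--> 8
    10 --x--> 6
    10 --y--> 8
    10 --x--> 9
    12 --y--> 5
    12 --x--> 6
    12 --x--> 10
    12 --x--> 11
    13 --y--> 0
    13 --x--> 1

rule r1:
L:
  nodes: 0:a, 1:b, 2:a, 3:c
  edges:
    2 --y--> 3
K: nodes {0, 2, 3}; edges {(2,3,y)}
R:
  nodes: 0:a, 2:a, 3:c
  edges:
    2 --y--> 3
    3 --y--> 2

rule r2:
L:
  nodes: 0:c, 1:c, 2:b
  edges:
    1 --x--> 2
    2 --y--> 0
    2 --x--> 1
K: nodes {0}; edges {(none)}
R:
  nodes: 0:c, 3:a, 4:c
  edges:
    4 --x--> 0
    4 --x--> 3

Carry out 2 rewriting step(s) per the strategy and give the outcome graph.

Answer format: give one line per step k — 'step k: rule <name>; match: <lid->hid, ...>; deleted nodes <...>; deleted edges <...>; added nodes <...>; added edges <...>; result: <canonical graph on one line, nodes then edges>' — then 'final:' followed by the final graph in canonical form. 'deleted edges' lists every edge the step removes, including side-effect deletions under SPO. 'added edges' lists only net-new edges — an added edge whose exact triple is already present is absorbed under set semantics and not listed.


step 1: rule r1; match: 0->2, 1->1, 2->4, 3->0; deleted nodes 1; deleted edges (9,1,x); (13,1,x); added nodes (none); added edges (0,4,y); result: nodes: 0:c, 2:a, 4:a, 5:a, 6:b, 8:c, 9:b, 10:a, 11:b, 12:a, 13:c edges: (0,4,y); (0,12,x); (2,11,x); (4,0,y); (5,4,y); (5,12,x); (6,9,x); (8,11,x); (9,8,y); (10,6,x); (10,8,y); (10,9,x); (12,5,y); (12,6,x); (12,10,x); (12,11,x); (13,0,y)
step 2: rule r1; match: 0->2, 1->6, 2->4, 3->0; deleted nodes 6; deleted edges (6,9,x); (10,6,x); (12,6,x); added nodes (none); added edges (none); result: nodes: 0:c, 2:a, 4:a, 5:a, 8:c, 9:b, 10:a, 11:b, 12:a, 13:c edges: (0,4,y); (0,12,x); (2,11,x); (4,0,y); (5,4,y); (5,12,x); (8,11,x); (9,8,y); (10,8,y); (10,9,x); (12,5,y); (12,10,x); (12,11,x); (13,0,y)
final:
nodes: 0:c, 2:a, 4:a, 5:a, 8:c, 9:b, 10:a, 11:b, 12:a, 13:c
edges: (0,4,y); (0,12,x); (2,11,x); (4,0,y); (5,4,y); (5,12,x); (8,11,x); (9,8,y); (10,8,y); (10,9,x); (12,5,y); (12,10,x); (12,11,x); (13,0,y)


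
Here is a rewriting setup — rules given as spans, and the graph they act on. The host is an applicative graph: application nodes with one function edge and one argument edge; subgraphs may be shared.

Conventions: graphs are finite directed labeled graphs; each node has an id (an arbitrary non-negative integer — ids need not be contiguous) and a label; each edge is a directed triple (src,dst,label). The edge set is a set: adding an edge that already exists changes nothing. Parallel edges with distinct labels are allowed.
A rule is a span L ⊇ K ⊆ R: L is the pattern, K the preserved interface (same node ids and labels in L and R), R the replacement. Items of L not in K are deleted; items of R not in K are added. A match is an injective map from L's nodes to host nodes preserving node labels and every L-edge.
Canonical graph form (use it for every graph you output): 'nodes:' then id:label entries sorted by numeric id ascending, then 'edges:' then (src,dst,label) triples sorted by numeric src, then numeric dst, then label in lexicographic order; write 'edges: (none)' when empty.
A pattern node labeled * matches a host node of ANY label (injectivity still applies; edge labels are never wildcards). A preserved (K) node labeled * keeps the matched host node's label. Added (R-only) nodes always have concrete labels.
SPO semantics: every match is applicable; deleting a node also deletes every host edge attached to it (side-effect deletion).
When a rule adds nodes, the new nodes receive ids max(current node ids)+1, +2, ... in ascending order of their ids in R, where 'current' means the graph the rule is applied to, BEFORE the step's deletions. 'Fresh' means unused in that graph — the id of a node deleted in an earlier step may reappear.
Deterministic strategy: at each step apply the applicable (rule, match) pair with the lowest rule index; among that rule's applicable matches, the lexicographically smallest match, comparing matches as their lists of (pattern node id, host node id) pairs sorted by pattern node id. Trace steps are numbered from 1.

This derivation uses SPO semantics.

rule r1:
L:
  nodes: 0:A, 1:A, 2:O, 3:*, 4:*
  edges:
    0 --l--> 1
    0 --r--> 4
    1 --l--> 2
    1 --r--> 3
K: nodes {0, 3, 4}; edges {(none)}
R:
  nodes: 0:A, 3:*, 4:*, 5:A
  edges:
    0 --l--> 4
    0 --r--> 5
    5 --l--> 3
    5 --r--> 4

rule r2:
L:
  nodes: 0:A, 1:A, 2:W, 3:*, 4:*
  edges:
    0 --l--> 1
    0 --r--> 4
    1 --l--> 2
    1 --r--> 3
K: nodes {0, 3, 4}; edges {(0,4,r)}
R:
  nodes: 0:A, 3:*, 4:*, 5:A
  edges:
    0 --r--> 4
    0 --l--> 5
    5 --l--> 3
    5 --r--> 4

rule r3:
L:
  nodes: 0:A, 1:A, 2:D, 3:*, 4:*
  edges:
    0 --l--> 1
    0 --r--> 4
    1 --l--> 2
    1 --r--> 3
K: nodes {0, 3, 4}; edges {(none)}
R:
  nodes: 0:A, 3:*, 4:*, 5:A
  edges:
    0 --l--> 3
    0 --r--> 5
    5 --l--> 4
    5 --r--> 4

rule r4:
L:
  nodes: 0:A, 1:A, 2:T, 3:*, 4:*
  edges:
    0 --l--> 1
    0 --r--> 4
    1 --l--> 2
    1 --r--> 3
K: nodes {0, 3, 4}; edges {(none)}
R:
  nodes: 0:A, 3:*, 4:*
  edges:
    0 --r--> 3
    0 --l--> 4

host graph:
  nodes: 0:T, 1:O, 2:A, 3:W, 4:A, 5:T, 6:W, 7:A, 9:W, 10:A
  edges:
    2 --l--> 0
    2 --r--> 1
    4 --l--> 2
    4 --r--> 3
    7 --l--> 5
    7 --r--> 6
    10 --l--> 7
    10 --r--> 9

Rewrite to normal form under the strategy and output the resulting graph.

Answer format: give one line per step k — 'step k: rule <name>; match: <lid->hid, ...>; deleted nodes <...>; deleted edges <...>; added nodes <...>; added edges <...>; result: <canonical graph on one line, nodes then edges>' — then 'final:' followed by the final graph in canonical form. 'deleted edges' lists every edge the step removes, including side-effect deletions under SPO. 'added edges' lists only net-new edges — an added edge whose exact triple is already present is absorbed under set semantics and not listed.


step 1: rule r4; match: 0->4, 1->2, 2->0, 3->1, 4->3; deleted nodes 0, 2; deleted edges (2,0,l); (2,1,r); (4,2,l); (4,3,r); added nodes (none); added edges (4,1,r); (4,3,l); result: nodes: 1:O, 3:W, 4:A, 5:T, 6:W, 7:A, 9:W, 10:A edges: (4,1,r); (4,3,l); (7,5,l); (7,6,r); (10,7,l); (10,9,r)
step 2: rule r4; match: 0->10, 1->7, 2->5, 3->6, 4->9; deleted nodes 5, 7; deleted edges (7,5,l); (7,6,r); (10,7,l); (10,9,r); added nodes (none); added edges (10,6,r); (10,9,l); result: nodes: 1:O, 3:W, 4:A, 6:W, 9:W, 10:A edges: (4,1,r); (4,3,l); (10,6,r); (10,9,l)
final:
nodes: 1:O, 3:W, 4:A, 6:W, 9:W, 10:A
edges: (4,1,r); (4,3,l); (10,6,r); (10,9,l)


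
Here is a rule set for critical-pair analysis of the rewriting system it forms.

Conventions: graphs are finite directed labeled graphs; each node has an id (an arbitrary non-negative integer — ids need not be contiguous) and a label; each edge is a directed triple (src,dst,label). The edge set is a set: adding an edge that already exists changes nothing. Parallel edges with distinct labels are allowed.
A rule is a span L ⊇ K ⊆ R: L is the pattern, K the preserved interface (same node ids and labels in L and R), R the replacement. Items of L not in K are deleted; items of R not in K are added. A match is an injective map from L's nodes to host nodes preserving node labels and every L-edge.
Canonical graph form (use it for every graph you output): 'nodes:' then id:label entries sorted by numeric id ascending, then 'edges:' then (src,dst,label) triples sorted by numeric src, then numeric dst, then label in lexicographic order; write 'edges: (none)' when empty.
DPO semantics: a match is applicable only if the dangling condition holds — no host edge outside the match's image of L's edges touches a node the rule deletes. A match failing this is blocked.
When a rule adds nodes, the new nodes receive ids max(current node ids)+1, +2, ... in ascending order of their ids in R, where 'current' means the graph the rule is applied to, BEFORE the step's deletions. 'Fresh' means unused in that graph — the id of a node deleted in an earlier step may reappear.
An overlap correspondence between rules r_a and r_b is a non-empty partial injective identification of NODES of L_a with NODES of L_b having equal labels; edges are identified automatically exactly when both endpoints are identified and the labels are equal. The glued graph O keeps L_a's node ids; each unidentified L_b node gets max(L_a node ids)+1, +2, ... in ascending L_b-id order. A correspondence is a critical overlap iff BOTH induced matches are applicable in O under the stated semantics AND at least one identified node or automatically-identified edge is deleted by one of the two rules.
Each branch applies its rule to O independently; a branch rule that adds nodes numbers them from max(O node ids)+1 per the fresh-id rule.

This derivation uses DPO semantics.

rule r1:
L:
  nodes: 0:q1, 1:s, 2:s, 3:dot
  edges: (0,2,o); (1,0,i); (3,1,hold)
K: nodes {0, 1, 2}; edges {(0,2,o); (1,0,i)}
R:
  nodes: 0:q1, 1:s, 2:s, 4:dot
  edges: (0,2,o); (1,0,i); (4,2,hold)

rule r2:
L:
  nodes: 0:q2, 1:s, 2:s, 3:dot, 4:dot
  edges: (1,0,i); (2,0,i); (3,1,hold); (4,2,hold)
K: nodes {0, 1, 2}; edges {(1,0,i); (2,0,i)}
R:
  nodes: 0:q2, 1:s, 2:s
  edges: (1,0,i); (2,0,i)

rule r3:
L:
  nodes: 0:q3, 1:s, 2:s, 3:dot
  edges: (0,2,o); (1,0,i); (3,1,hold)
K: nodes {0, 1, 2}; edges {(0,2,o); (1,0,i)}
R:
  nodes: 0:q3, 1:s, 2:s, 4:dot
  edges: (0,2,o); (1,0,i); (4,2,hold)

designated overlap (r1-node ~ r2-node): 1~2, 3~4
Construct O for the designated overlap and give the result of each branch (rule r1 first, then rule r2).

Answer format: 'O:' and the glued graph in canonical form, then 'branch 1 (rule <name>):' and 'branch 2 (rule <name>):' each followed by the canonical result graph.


O:
nodes: 0:q1, 1:s, 2:s, 3:dot, 4:q2, 5:s, 6:dot
edges: (0,2,o); (1,0,i); (1,4,i); (3,1,hold); (5,4,i); (6,5,hold)
branch 1 (rule r1):
nodes: 0:q1, 1:s, 2:s, 4:q2, 5:s, 6:dot, 7:dot
edges: (0,2,o); (1,0,i); (1,4,i); (5,4,i); (6,5,hold); (7,2,hold)
branch 2 (rule r2):
nodes: 0:q1, 1:s, 2:s, 4:q2, 5:s
edges: (0,2,o); (1,0,i); (1,4,i); (5,4,i)


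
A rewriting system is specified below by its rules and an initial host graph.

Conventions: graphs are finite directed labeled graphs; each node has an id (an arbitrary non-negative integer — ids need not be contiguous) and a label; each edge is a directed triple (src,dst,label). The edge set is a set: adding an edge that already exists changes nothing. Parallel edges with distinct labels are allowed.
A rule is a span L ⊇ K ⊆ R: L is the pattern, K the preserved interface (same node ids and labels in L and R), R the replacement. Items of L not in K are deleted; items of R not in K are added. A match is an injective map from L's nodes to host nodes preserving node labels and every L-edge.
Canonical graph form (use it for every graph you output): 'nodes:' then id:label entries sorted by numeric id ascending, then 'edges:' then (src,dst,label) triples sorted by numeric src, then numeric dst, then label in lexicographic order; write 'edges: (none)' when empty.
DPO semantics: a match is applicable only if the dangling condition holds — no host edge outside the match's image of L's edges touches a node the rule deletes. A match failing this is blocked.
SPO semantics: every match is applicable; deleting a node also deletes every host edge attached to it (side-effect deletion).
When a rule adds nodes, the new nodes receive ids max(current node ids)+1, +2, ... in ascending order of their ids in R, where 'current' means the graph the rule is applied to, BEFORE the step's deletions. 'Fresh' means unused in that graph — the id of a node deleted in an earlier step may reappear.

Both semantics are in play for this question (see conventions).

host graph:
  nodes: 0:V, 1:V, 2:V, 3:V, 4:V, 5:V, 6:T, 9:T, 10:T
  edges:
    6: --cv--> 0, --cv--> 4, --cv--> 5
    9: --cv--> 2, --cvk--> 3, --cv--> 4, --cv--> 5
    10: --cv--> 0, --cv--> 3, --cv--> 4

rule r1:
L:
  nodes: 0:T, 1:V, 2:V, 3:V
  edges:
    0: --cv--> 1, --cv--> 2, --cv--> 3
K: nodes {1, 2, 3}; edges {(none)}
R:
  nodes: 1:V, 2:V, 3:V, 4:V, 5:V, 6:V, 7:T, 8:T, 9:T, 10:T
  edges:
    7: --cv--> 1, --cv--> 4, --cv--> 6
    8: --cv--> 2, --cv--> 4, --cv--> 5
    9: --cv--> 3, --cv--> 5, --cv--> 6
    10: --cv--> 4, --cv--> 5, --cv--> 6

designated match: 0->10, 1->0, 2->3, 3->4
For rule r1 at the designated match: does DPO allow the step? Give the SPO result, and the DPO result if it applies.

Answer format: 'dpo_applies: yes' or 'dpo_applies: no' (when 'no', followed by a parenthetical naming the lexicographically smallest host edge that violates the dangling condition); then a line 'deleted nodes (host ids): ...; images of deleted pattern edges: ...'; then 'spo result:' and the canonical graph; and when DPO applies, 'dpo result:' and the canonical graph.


dpo_applies: yes
deleted nodes (host ids): 10; images of deleted pattern edges: (10,0,cv); (10,3,cv); (10,4,cv)
spo result:
nodes: 0:V, 1:V, 2:V, 3:V, 4:V, 5:V, 6:T, 9:T, 11:V, 12:V, 13:V, 14:T, 15:T, 16:T, 17:T
edges: (6,0,cv); (6,4,cv); (6,5,cv); (9,2,cv); (9,3,cvk); (9,4,cv); (9,5,cv); (14,0,cv); (14,11,cv); (14,13,cv); (15,3,cv); (15,11,cv); (15,12,cv); (16,4,cv); (16,12,cv); (16,13,cv); (17,11,cv); (17,12,cv); (17,13,cv)
dpo result:
nodes: 0:V, 1:V, 2:V, 3:V, 4:V, 5:V, 6:T, 9:T, 11:V, 12:V, 13:V, 14:T, 15:T, 16:T, 17:T
edges: (6,0,cv); (6,4,cv); (6,5,cv); (9,2,cv); (9,3,cvk); (9,4,cv); (9,5,cv); (14,0,cv); (14,11,cv); (14,13,cv); (15,3,cv); (15,11,cv); (15,12,cv); (16,4,cv); (16,12,cv); (16,13,cv); (17,11,cv); (17,12,cv); (17,13,cv)


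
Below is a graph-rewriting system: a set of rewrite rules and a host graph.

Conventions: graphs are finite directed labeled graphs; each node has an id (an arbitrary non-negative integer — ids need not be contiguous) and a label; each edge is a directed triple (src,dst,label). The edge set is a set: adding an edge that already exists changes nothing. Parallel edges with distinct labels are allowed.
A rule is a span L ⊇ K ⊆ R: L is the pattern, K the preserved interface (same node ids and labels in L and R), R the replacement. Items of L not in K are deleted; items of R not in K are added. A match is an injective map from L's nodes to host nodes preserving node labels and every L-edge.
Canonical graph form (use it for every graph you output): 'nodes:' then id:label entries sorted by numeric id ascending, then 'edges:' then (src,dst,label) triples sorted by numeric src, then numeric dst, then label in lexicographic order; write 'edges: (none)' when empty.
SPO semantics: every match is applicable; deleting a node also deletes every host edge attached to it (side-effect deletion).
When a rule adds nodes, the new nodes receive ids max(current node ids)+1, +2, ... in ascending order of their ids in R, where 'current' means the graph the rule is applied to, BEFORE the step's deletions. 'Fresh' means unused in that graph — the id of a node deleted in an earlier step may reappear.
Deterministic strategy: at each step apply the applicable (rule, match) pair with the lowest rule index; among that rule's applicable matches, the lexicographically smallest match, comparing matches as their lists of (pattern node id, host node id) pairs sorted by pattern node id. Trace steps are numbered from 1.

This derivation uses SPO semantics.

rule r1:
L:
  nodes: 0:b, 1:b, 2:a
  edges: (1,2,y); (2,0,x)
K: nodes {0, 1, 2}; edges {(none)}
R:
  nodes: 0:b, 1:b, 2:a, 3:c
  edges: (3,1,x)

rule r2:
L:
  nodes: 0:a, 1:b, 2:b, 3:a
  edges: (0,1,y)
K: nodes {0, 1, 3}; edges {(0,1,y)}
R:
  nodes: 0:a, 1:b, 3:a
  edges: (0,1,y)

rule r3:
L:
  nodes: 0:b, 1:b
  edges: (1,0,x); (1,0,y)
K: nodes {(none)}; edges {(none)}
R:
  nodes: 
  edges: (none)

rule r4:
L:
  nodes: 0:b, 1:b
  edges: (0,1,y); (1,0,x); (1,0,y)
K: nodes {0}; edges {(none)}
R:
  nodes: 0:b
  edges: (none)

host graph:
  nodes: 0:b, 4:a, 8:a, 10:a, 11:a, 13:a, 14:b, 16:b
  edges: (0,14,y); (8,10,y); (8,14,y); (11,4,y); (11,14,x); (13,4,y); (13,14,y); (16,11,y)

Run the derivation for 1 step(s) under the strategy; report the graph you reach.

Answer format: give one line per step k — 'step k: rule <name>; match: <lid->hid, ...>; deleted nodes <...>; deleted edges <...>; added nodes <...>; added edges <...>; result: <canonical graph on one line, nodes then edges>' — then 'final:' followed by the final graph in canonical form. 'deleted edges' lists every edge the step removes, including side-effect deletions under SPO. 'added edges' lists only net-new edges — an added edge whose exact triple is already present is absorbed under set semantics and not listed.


step 1: rule r1; match: 0->14, 1->16, 2->11; deleted nodes (none); deleted edges (11,14,x); (16,11,y); added nodes 17; added edges (17,16,x); result: nodes: 0:b, 4:a, 8:a, 10:a, 11:a, 13:a, 14:b, 16:b, 17:c edges: (0,14,y); (8,10,y); (8,14,y); (11,4,y); (13,4,y); (13,14,y); (17,16,x)
final:
nodes: 0:b, 4:a, 8:a, 10:a, 11:a, 13:a, 14:b, 16:b, 17:c
edges: (0,14,y); (8,10,y); (8,14,y); (11,4,y); (13,4,y); (13,14,y); (17,16,x)


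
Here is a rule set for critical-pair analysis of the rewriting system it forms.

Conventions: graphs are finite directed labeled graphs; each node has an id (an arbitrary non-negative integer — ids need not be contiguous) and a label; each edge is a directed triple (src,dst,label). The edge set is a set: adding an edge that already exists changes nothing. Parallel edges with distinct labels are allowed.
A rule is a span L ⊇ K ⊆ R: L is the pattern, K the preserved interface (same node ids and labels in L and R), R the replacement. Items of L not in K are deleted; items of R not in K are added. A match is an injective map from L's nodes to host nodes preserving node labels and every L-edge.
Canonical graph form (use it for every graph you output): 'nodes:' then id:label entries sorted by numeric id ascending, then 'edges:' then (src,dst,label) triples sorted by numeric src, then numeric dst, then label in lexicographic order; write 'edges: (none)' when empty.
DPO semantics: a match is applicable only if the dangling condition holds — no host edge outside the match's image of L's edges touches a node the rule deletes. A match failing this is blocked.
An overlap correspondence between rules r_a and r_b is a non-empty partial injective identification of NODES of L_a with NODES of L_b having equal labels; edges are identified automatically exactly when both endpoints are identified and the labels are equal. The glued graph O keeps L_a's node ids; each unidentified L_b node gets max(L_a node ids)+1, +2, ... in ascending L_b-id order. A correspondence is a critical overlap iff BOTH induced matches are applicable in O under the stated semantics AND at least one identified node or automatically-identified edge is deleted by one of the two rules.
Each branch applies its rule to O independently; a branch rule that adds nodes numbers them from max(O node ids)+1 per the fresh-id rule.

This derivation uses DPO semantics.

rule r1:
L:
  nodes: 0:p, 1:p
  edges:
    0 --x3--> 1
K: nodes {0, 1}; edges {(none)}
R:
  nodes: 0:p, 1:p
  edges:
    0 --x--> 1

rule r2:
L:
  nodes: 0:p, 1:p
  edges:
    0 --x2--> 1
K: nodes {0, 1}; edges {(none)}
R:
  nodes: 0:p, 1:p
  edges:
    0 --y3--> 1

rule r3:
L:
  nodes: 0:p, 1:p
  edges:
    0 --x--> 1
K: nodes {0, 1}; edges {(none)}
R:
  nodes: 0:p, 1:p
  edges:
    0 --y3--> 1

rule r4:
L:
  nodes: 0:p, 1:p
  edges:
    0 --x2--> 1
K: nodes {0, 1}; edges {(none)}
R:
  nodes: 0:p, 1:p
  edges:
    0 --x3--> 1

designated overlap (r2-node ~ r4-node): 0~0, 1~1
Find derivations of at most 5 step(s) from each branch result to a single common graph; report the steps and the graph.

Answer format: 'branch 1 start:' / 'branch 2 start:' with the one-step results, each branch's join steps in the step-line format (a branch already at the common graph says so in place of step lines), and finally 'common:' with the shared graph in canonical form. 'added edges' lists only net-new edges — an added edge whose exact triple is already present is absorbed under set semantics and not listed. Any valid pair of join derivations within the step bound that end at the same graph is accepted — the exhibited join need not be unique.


branch 1 start:
nodes: 0:p, 1:p
edges: (0,1,y3)
branch 2 start:
nodes: 0:p, 1:p
edges: (0,1,x3)
branch 1: already at the common graph (0 steps)
branch 2 step 1: rule r1; match: 0->0, 1->1; deleted nodes (none); deleted edges (0,1,x3); added nodes (none); added edges (0,1,x); result: nodes: 0:p, 1:p edges: (0,1,x)
branch 2 step 2: rule r3; match: 0->0, 1->1; deleted nodes (none); deleted edges (0,1,x); added nodes (none); added edges (0,1,y3); result: nodes: 0:p, 1:p edges: (0,1,y3)
common:
nodes: 0:p, 1:p
edges: (0,1,y3)


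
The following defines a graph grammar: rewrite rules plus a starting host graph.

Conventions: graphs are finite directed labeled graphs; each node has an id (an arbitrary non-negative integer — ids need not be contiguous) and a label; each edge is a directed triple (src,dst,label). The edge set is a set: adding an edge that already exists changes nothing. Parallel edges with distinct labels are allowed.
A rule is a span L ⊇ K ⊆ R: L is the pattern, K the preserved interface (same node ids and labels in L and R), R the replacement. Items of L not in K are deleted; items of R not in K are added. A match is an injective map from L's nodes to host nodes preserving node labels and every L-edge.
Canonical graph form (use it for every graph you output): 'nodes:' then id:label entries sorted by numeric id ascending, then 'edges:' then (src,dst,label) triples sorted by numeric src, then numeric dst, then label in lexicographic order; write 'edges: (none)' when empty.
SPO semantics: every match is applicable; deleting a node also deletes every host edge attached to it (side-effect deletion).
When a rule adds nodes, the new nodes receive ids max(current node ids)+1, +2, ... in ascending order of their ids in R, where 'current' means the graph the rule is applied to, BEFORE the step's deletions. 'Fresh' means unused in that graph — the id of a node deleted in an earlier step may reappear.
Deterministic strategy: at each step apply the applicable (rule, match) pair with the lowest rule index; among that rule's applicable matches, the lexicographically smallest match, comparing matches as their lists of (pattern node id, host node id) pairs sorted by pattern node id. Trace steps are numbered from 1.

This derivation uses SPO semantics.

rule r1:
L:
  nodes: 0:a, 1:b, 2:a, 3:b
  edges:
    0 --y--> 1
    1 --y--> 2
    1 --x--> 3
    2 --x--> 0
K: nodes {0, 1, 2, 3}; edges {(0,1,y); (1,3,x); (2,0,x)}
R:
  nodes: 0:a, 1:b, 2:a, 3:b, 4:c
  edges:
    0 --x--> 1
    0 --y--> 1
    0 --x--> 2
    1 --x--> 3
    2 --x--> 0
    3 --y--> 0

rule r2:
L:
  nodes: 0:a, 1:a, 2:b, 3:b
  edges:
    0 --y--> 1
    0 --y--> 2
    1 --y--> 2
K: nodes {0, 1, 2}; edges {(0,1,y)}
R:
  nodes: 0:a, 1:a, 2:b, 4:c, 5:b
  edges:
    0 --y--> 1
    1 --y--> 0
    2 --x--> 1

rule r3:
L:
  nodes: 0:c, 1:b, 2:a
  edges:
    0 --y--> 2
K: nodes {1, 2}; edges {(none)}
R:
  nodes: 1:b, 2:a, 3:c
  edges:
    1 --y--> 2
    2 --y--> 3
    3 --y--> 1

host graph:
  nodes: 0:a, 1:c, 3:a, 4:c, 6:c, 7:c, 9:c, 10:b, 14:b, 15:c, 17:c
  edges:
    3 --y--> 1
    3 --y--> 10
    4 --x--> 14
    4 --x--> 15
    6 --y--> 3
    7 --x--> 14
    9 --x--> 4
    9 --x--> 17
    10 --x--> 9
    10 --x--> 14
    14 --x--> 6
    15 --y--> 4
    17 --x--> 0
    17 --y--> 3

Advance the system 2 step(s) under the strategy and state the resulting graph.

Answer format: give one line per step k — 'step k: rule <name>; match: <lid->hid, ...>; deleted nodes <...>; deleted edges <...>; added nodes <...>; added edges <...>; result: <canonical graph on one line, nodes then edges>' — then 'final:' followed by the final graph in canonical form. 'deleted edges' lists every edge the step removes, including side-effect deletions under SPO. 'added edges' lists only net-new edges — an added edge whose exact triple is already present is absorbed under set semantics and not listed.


step 1: rule r3; match: 0->6, 1->10, 2->3; deleted nodes 6; deleted edges (6,3,y); (14,6,x); added nodes 18; added edges (3,18,y); (10,3,y); (18,10,y); result: nodes: 0:a, 1:c, 3:a, 4:c, 7:c, 9:c, 10:b, 14:b, 15:c, 17:c, 18:c edges: (3,1,y); (3,10,y); (3,18,y); (4,14,x); (4,15,x); (7,14,x); (9,4,x); (9,17,x); (10,3,y); (10,9,x); (10,14,x); (15,4,y); (17,0,x); (17,3,y); (18,10,y)
step 2: rule r3; match: 0->17, 1->10, 2->3; deleted nodes 17; deleted edges (9,17,x); (17,0,x); (17,3,y); added nodes 19; added edges (3,19,y); (19,10,y); result: nodes: 0:a, 1:c, 3:a, 4:c, 7:c, 9:c, 10:b, 14:b, 15:c, 18:c, 19:c edges: (3,1,y); (3,10,y); (3,18,y); (3,19,y); (4,14,x); (4,15,x); (7,14,x); (9,4,x); (10,3,y); (10,9,x); (10,14,x); (15,4,y); (18,10,y); (19,10,y)
final:
nodes: 0:a, 1:c, 3:a, 4:c, 7:c, 9:c, 10:b, 14:b, 15:c, 18:c, 19:c
edges: (3,1,y); (3,10,y); (3,18,y); (3,19,y); (4,14,x); (4,15,x); (7,14,x); (9,4,x); (10,3,y); (10,9,x); (10,14,x); (15,4,y); (18,10,y); (19,10,y)


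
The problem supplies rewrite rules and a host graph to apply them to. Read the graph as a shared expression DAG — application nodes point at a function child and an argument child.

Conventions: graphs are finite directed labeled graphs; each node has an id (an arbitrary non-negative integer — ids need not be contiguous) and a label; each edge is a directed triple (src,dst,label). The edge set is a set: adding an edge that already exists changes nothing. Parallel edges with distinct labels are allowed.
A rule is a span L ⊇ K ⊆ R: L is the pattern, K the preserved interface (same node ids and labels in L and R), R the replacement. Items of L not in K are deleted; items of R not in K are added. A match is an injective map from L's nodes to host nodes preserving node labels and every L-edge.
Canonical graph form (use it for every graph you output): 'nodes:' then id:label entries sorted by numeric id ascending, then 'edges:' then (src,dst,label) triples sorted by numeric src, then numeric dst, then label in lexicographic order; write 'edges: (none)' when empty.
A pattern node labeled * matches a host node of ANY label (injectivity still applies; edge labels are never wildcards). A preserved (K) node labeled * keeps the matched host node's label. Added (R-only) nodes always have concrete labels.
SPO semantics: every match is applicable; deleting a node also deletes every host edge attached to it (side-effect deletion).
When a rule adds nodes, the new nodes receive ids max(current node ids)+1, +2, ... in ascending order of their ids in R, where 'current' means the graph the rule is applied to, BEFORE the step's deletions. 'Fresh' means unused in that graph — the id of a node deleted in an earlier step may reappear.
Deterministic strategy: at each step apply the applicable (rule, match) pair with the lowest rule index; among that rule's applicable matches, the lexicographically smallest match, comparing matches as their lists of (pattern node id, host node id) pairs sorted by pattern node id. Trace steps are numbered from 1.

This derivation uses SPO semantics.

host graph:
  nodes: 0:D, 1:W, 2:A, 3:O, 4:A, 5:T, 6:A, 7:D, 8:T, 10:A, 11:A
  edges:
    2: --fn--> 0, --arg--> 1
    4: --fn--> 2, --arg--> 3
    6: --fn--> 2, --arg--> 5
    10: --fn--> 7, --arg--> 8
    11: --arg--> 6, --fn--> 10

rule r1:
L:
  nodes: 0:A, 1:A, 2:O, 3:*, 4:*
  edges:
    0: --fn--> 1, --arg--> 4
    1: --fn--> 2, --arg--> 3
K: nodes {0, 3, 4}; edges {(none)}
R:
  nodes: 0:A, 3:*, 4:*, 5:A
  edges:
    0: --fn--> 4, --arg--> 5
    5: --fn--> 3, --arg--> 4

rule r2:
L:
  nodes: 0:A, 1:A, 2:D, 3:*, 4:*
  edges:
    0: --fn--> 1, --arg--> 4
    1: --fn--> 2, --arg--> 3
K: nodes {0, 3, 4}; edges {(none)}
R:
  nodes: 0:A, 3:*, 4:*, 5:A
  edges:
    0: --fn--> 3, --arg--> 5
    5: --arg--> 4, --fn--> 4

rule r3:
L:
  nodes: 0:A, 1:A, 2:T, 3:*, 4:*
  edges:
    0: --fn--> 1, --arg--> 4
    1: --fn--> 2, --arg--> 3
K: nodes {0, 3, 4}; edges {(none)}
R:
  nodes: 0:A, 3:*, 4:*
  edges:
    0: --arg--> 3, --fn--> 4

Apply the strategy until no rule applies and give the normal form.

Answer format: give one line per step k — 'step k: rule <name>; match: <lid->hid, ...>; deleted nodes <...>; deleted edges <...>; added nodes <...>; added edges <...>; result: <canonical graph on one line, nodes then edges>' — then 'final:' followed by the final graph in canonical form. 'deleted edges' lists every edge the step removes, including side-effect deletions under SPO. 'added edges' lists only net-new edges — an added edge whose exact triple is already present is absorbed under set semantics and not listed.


step 1: rule r2; match: 0->4, 1->2, 2->0, 3->1, 4->3; deleted nodes 0, 2; deleted edges (2,0,fn); (2,1,arg); (4,2,fn); (4,3,arg); (6,2,fn); added nodes 12; added edges (4,1,fn); (4,12,arg); (12,3,arg); (12,3,fn); result: nodes: 1:W, 3:O, 4:A, 5:T, 6:A, 7:D, 8:T, 10:A, 11:A, 12:A edges: (4,1,fn); (4,12,arg); (6,5,arg); (10,7,fn); (10,8,arg); (11,6,arg); (11,10,fn); (12,3,arg); (12,3,fn)
step 2: rule r2; match: 0->11, 1->10, 2->7, 3->8, 4->6; deleted nodes 7, 10; deleted edges (10,7,fn); (10,8,arg); (11,6,arg); (11,10,fn); added nodes 13; added edges (11,8,fn); (11,13,arg); (13,6,arg); (13,6,fn); result: nodes: 1:W, 3:O, 4:A, 5:T, 6:A, 8:T, 11:A, 12:A, 13:A edges: (4,1,fn); (4,12,arg); (6,5,arg); (11,8,fn); (11,13,arg); (12,3,arg); (12,3,fn); (13,6,arg); (13,6,fn)
final:
nodes: 1:W, 3:O, 4:A, 5:T, 6:A, 8:T, 11:A, 12:A, 13:A
edges: (4,1,fn); (4,12,arg); (6,5,arg); (11,8,fn); (11,13,arg); (12,3,arg); (12,3,fn); (13,6,arg); (13,6,fn)


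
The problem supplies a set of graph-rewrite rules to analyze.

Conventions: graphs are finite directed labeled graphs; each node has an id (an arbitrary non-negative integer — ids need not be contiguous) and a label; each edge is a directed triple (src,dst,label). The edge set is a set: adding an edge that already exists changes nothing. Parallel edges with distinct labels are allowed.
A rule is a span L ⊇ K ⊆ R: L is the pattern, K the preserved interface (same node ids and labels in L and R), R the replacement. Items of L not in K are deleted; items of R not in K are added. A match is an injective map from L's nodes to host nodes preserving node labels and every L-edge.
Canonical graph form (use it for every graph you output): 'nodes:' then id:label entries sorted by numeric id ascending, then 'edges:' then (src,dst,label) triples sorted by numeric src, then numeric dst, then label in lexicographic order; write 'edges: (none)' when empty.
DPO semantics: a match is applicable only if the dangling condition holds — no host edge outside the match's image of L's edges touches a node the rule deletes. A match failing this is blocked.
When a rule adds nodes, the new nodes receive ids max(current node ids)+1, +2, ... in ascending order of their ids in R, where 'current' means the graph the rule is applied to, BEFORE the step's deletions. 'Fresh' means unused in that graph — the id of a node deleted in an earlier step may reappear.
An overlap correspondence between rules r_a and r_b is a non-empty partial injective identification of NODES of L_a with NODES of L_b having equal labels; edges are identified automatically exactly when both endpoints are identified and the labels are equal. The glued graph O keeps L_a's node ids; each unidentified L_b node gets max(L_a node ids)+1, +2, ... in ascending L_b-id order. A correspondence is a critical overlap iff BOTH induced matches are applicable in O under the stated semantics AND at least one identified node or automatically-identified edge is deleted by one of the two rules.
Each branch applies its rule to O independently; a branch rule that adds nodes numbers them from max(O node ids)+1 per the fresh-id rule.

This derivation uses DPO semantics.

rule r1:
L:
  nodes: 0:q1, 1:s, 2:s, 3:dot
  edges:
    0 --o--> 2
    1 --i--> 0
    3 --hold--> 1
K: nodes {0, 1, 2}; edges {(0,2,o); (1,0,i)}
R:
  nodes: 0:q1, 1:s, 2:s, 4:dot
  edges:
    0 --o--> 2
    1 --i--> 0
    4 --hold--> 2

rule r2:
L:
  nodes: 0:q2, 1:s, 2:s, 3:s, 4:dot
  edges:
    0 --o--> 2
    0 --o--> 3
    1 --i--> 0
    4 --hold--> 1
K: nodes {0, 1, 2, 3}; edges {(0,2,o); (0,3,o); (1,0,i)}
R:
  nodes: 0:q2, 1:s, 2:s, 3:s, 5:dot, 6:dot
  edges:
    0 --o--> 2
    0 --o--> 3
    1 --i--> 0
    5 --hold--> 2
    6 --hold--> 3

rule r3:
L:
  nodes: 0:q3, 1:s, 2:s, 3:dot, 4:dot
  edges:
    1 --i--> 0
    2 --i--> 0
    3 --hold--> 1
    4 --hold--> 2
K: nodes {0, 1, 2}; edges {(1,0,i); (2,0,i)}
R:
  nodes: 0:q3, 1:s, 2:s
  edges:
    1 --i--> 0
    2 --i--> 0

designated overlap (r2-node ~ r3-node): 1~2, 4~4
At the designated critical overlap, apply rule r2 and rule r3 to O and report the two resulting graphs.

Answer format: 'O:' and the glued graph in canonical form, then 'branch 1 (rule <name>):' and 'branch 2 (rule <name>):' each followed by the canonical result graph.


O:
nodes: 0:q2, 1:s, 2:s, 3:s, 4:dot, 5:q3, 6:s, 7:dot
edges: (0,2,o); (0,3,o); (1,0,i); (1,5,i); (4,1,hold); (6,5,i); (7,6,hold)
branch 1 (rule r2):
nodes: 0:q2, 1:s, 2:s, 3:s, 5:q3, 6:s, 7:dot, 8:dot, 9:dot
edges: (0,2,o); (0,3,o); (1,0,i); (1,5,i); (6,5,i); (7,6,hold); (8,2,hold); (9,3,hold)
branch 2 (rule r3):
nodes: 0:q2, 1:s, 2:s, 3:s, 5:q3, 6:s
edges: (0,2,o); (0,3,o); (1,0,i); (1,5,i); (6,5,i)


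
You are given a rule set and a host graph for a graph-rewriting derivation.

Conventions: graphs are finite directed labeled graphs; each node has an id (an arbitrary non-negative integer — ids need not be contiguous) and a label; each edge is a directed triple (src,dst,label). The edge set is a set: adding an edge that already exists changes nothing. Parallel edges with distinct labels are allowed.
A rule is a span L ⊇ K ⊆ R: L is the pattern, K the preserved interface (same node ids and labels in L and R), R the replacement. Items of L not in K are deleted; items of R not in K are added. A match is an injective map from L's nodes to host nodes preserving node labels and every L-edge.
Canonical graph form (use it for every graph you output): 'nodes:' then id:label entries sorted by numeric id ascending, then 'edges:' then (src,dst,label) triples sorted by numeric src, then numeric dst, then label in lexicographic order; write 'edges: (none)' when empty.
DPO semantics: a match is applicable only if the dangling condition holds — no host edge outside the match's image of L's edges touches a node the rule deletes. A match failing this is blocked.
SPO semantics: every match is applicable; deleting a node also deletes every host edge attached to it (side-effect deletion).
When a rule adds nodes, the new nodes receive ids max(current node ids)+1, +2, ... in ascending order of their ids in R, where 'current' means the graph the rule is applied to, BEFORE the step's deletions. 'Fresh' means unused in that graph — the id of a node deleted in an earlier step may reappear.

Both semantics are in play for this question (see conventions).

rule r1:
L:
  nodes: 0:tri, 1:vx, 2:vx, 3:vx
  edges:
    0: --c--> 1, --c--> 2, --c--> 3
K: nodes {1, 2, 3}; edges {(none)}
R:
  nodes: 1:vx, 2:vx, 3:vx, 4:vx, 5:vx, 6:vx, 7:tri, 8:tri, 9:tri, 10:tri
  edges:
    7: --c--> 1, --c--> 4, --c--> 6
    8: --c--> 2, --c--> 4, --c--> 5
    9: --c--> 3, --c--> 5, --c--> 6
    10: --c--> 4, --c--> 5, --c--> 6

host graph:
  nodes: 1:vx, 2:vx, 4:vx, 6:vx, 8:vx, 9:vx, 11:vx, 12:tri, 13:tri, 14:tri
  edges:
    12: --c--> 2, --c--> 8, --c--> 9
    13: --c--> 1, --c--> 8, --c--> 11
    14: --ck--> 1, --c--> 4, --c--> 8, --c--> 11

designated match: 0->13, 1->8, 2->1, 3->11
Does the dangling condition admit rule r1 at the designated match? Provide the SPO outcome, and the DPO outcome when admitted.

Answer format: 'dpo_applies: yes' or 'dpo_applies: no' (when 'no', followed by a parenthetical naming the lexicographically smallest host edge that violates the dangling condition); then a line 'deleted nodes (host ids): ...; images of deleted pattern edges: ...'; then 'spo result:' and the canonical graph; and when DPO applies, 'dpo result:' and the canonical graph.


dpo_applies: yes
deleted nodes (host ids): 13; images of deleted pattern edges: (13,1,c); (13,8,c); (13,11,c)
spo result:
nodes: 1:vx, 2:vx, 4:vx, 6:vx, 8:vx, 9:vx, 11:vx, 12:tri, 14:tri, 15:vx, 16:vx, 17:vx, 18:tri, 19:tri, 20:tri, 21:tri
edges: (12,2,c); (12,8,c); (12,9,c); (14,1,ck); (14,4,c); (14,8,c); (14,11,c); (18,8,c); (18,15,c); (18,17,c); (19,1,c); (19,15,c); (19,16,c); (20,11,c); (20,16,c); (20,17,c); (21,15,c); (21,16,c); (21,17,c)
dpo result:
nodes: 1:vx, 2:vx, 4:vx, 6:vx, 8:vx, 9:vx, 11:vx, 12:tri, 14:tri, 15:vx, 16:vx, 17:vx, 18:tri, 19:tri, 20:tri, 21:tri
edges: (12,2,c); (12,8,c); (12,9,c); (14,1,ck); (14,4,c); (14,8,c); (14,11,c); (18,8,c); (18,15,c); (18,17,c); (19,1,c); (19,15,c); (19,16,c); (20,11,c); (20,16,c); (20,17,c); (21,15,c); (21,16,c); (21,17,c)
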